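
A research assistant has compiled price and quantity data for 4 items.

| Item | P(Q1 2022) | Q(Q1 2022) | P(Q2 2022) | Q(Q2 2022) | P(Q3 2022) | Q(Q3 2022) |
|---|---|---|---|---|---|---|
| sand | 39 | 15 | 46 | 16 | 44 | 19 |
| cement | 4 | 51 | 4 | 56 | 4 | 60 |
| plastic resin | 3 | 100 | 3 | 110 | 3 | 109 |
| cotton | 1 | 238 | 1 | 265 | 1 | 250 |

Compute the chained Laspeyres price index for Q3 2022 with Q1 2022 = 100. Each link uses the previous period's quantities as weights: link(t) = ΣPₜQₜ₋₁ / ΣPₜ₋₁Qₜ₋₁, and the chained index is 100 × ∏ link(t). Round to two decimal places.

105.69

Link Q1 2022→Q2 2022:
ΣP(Q2 2022)Q(Q1 2022) = 46×15 + 4×51 + 3×100 + 1×238 = 690 + 204 + 300 + 238 = 1432
ΣP(Q1 2022)Q(Q1 2022) = 39×15 + 4×51 + 3×100 + 1×238 = 585 + 204 + 300 + 238 = 1327
link = 1432/1327 = 1.079126
Link Q2 2022→Q3 2022:
ΣP(Q3 2022)Q(Q2 2022) = 44×16 + 4×56 + 3×110 + 1×265 = 704 + 224 + 330 + 265 = 1523
ΣP(Q2 2022)Q(Q2 2022) = 46×16 + 4×56 + 3×110 + 1×265 = 736 + 224 + 330 + 265 = 1555
link = 1523/1555 = 0.979421
Chained index = 100 × 1.079126 × 0.979421 = 105.6919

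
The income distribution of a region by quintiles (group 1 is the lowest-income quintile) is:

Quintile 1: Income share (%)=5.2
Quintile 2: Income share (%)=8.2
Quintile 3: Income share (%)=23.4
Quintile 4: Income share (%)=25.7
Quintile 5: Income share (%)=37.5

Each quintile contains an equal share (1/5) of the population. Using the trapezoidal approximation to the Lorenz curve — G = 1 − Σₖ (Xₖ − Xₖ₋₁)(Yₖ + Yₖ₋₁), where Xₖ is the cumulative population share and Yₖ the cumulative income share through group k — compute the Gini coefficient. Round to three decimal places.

0.328

Cumulative income shares Yₖ: 0.0520, 0.1340, 0.3680, 0.6250, 1.0000
Σ (Xₖ−Xₖ₋₁)(Yₖ+Yₖ₋₁) = (1/5)(0.0520+0.0000) + (1/5)(0.1340+0.0520) + (1/5)(0.3680+0.1340) + (1/5)(0.6250+0.3680) + (1/5)(1.0000+0.6250)
  = 0.0104 + 0.0372 + 0.1004 + 0.1986 + 0.3250 = 0.6716
G = 1 − 0.6716 = 0.3284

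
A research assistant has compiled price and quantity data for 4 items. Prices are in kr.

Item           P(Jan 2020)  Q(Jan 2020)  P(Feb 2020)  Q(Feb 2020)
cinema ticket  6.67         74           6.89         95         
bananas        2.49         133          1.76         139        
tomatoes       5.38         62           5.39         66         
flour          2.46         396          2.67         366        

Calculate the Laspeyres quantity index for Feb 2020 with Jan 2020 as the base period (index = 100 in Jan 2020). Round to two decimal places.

104.82

Laspeyres quantity index uses base-period prices as weights.
ΣP(Jan 2020)·Q(Feb 2020) = 6.67×95 + 2.49×139 + 5.38×66 + 2.46×366 = 633.65 + 346.11 + 355.08 + 900.36 = 2235.2
ΣP(Jan 2020)·Q(Jan 2020) = 6.67×74 + 2.49×133 + 5.38×62 + 2.46×396 = 493.58 + 331.17 + 333.56 + 974.16 = 2132.47
Index = 2235.2 / 2132.47 × 100 = 104.8174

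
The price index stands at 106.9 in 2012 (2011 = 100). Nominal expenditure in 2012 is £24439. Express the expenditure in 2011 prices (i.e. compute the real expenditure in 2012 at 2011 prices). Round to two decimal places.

22861.55

Real = Nominal ÷ (Index/100) = 24439 ÷ (106.9/100)
     = 24439 ÷ 1.069 = 22861.5529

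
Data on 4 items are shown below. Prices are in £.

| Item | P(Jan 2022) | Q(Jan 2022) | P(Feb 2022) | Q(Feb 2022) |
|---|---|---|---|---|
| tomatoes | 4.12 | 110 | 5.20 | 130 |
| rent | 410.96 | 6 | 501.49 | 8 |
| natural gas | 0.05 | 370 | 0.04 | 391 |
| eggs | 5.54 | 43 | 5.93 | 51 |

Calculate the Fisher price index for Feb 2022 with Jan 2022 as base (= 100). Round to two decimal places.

121.30

Laspeyres component (base-period weights):
ΣP(Feb 2022)Q(Jan 2022) = 5.20×110 + 501.49×6 + 0.04×370 + 5.93×43 = 572 + 3008.94 + 14.8 + 254.99 = 3850.73
ΣP(Jan 2022)Q(Jan 2022) = 4.12×110 + 410.96×6 + 0.05×370 + 5.54×43 = 453.2 + 2465.76 + 18.5 + 238.22 = 3175.68
L = 3850.73 / 3175.68 × 100 = 121.2569
Paasche component (current-period weights):
ΣP(Feb 2022)Q(Feb 2022) = 5.20×130 + 501.49×8 + 0.04×391 + 5.93×51 = 676 + 4011.92 + 15.64 + 302.43 = 5005.99
ΣP(Jan 2022)Q(Feb 2022) = 4.12×130 + 410.96×8 + 0.05×391 + 5.54×51 = 535.6 + 3287.68 + 19.55 + 282.54 = 4125.37
P = 5005.99 / 4125.37 × 100 = 121.3464
Fisher = √(L × P) = √(121.2569 × 121.3464) = 121.3016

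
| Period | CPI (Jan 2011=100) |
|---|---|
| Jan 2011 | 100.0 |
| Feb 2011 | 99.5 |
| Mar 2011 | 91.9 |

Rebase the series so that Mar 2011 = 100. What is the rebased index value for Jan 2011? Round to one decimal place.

Rebased(Jan 2011) = 100.0 / 91.9 × 100 = 108.8139

108.8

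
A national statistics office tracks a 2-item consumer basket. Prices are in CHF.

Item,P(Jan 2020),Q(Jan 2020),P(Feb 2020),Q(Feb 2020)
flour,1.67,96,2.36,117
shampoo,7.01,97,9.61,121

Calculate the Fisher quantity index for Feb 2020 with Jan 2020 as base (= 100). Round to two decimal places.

124.19

Laspeyres component (base-period weights):
ΣP(Jan 2020)Q(Feb 2020) = 1.67×117 + 7.01×121 = 195.39 + 848.21 = 1043.6
ΣP(Jan 2020)Q(Jan 2020) = 1.67×96 + 7.01×97 = 160.32 + 679.97 = 840.29
L = 1043.6 / 840.29 × 100 = 124.1952
Paasche component (current-period weights):
ΣP(Feb 2020)Q(Feb 2020) = 2.36×117 + 9.61×121 = 276.12 + 1162.81 = 1438.93
ΣP(Feb 2020)Q(Jan 2020) = 2.36×96 + 9.61×97 = 226.56 + 932.17 = 1158.73
P = 1438.93 / 1158.73 × 100 = 124.1816
Fisher = √(L × P) = √(124.1952 × 124.1816) = 124.1884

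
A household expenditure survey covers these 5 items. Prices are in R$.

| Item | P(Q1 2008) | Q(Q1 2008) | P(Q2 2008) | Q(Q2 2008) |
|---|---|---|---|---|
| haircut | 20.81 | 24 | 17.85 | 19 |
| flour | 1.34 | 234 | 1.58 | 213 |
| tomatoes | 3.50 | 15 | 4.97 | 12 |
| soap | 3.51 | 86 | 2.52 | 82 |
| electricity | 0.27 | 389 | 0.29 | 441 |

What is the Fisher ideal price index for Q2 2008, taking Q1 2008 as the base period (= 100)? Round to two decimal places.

94.59

Laspeyres component (base-period weights):
ΣP(Q2 2008)Q(Q1 2008) = 17.85×24 + 1.58×234 + 4.97×15 + 2.52×86 + 0.29×389 = 428.4 + 369.72 + 74.55 + 216.72 + 112.81 = 1202.2
ΣP(Q1 2008)Q(Q1 2008) = 20.81×24 + 1.34×234 + 3.50×15 + 3.51×86 + 0.27×389 = 499.44 + 313.56 + 52.5 + 301.86 + 105.03 = 1272.39
L = 1202.2 / 1272.39 × 100 = 94.4836
Paasche component (current-period weights):
ΣP(Q2 2008)Q(Q2 2008) = 17.85×19 + 1.58×213 + 4.97×12 + 2.52×82 + 0.29×441 = 339.15 + 336.54 + 59.64 + 206.64 + 127.89 = 1069.86
ΣP(Q1 2008)Q(Q2 2008) = 20.81×19 + 1.34×213 + 3.50×12 + 3.51×82 + 0.27×441 = 395.39 + 285.42 + 42 + 287.82 + 119.07 = 1129.7
P = 1069.86 / 1129.7 × 100 = 94.7030
Fisher = √(L × P) = √(94.4836 × 94.7030) = 94.5933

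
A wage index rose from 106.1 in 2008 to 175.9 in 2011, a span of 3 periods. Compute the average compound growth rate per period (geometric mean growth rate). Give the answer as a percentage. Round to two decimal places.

18.35%

Growth factor = (175.9/106.1)^(1/3) = (1.657870)^(1/3) = 1.183541
Growth rate = 1.183541 − 1 = 0.183541 = 18.3541%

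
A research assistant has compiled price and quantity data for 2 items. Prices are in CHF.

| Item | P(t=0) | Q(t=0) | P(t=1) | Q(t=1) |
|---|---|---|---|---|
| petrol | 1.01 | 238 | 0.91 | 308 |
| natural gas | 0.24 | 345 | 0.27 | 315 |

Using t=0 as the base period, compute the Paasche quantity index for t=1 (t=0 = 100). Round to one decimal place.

Paasche quantity index uses current-period prices as weights.
ΣP(t=1)·Q(t=1) = 0.91×308 + 0.27×315 = 280.28 + 85.05 = 365.33
ΣP(t=1)·Q(t=0) = 0.91×238 + 0.27×345 = 216.58 + 93.15 = 309.73
Index = 365.33 / 309.73 × 100 = 117.9511

118.0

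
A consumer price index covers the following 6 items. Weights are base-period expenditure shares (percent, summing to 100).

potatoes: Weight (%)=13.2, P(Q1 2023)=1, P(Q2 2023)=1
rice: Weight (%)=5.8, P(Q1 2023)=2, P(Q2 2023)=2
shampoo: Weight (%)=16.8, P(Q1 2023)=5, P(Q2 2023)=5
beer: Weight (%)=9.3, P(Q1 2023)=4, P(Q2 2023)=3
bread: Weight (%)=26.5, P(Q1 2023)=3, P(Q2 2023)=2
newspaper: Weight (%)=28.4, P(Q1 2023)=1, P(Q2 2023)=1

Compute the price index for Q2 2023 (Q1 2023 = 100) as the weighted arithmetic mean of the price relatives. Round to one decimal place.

potatoes: 13.2 × (1/1) = 13.2 × 1.000000 = 13.2000
rice: 5.8 × (2/2) = 5.8 × 1.000000 = 5.8000
shampoo: 16.8 × (5/5) = 16.8 × 1.000000 = 16.8000
beer: 9.3 × (3/4) = 9.3 × 0.750000 = 6.9750
bread: 26.5 × (2/3) = 26.5 × 0.666667 = 17.6667
newspaper: 28.4 × (1/1) = 28.4 × 1.000000 = 28.4000
Index = Σ wᵢ·(p₁ᵢ/p₀ᵢ) = 13.2000 + 5.8000 + 16.8000 + 6.9750 + 17.6667 + 28.4000 = 88.8417

88.8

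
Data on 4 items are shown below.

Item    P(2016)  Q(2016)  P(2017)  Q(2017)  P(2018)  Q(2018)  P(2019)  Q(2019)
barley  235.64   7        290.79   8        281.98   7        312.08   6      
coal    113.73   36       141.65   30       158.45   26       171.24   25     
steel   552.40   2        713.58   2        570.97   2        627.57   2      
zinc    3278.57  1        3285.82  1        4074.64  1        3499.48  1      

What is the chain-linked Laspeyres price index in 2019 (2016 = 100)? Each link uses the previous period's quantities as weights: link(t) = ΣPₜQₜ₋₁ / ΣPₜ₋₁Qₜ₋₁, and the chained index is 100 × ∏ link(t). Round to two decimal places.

Link 2016→2017:
ΣP(2017)Q(2016) = 290.79×7 + 141.65×36 + 713.58×2 + 3285.82×1 = 2035.53 + 5099.4 + 1427.16 + 3285.82 = 11847.91
ΣP(2016)Q(2016) = 235.64×7 + 113.73×36 + 552.40×2 + 3278.57×1 = 1649.48 + 4094.28 + 1104.8 + 3278.57 = 10127.13
link = 11847.91/10127.13 = 1.169918
Link 2017→2018:
ΣP(2018)Q(2017) = 281.98×8 + 158.45×30 + 570.97×2 + 4074.64×1 = 2255.84 + 4753.5 + 1141.94 + 4074.64 = 12225.92
ΣP(2017)Q(2017) = 290.79×8 + 141.65×30 + 713.58×2 + 3285.82×1 = 2326.32 + 4249.5 + 1427.16 + 3285.82 = 11288.8
link = 12225.92/11288.8 = 1.083013
Link 2018→2019:
ΣP(2019)Q(2018) = 312.08×7 + 171.24×26 + 627.57×2 + 3499.48×1 = 2184.56 + 4452.24 + 1255.14 + 3499.48 = 11391.42
ΣP(2018)Q(2018) = 281.98×7 + 158.45×26 + 570.97×2 + 4074.64×1 = 1973.86 + 4119.7 + 1141.94 + 4074.64 = 11310.14
link = 11391.42/11310.14 = 1.007186
Chained index = 100 × 1.169918 × 1.083013 × 1.007186 = 127.6142

127.61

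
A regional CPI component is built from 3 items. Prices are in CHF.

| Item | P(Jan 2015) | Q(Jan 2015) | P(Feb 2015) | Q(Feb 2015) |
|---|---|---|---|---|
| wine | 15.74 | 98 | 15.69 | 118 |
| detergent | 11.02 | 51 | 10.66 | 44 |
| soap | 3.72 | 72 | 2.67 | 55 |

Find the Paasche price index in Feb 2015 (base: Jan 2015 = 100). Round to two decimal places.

96.88

Paasche price index uses current-period quantities as weights.
ΣP(Feb 2015)·Q(Feb 2015) = 15.69×118 + 10.66×44 + 2.67×55 = 1851.42 + 469.04 + 146.85 = 2467.31
ΣP(Jan 2015)·Q(Feb 2015) = 15.74×118 + 11.02×44 + 3.72×55 = 1857.32 + 484.88 + 204.6 = 2546.8
Index = 2467.31 / 2546.8 × 100 = 96.8788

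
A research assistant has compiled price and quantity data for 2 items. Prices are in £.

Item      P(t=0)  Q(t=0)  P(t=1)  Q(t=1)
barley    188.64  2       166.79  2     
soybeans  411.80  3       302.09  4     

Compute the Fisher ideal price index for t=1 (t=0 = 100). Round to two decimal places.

76.52

Laspeyres component (base-period weights):
ΣP(t=1)Q(t=0) = 166.79×2 + 302.09×3 = 333.58 + 906.27 = 1239.85
ΣP(t=0)Q(t=0) = 188.64×2 + 411.80×3 = 377.28 + 1235.4 = 1612.68
L = 1239.85 / 1612.68 × 100 = 76.8813
Paasche component (current-period weights):
ΣP(t=1)Q(t=1) = 166.79×2 + 302.09×4 = 333.58 + 1208.36 = 1541.94
ΣP(t=0)Q(t=1) = 188.64×2 + 411.80×4 = 377.28 + 1647.2 = 2024.48
P = 1541.94 / 2024.48 × 100 = 76.1647
Fisher = √(L × P) = √(76.8813 × 76.1647) = 76.5222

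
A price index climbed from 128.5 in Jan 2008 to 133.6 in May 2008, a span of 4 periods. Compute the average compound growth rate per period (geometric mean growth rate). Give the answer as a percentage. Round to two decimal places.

0.98%

Growth factor = (133.6/128.5)^(1/4) = (1.039689)^(1/4) = 1.009778
Growth rate = 1.009778 − 1 = 0.009778 = 0.9778%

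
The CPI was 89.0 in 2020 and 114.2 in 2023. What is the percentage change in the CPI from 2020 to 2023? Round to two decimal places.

28.31%

Change = (114.2 − 89.0) / 89.0 × 100
       = 25.2 / 89.0 × 100 = 28.3146%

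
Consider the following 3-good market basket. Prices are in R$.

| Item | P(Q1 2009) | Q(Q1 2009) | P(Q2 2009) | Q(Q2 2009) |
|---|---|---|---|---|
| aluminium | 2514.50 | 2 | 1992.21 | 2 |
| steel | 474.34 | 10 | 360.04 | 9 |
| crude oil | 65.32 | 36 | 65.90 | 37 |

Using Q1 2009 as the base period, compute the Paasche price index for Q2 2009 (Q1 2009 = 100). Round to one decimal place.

82.5

Paasche price index uses current-period quantities as weights.
ΣP(Q2 2009)·Q(Q2 2009) = 1992.21×2 + 360.04×9 + 65.90×37 = 3984.42 + 3240.36 + 2438.3 = 9663.08
ΣP(Q1 2009)·Q(Q2 2009) = 2514.50×2 + 474.34×9 + 65.32×37 = 5029 + 4269.06 + 2416.84 = 11714.9
Index = 9663.08 / 11714.9 × 100 = 82.4854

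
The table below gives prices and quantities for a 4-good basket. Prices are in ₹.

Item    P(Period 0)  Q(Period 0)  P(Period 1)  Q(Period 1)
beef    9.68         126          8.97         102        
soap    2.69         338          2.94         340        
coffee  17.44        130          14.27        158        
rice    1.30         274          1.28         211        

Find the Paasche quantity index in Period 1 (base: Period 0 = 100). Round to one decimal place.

102.5

Paasche quantity index uses current-period prices as weights.
ΣP(Period 1)·Q(Period 1) = 8.97×102 + 2.94×340 + 14.27×158 + 1.28×211 = 914.94 + 999.6 + 2254.66 + 270.08 = 4439.28
ΣP(Period 1)·Q(Period 0) = 8.97×126 + 2.94×338 + 14.27×130 + 1.28×274 = 1130.22 + 993.72 + 1855.1 + 350.72 = 4329.76
Index = 4439.28 / 4329.76 × 100 = 102.5295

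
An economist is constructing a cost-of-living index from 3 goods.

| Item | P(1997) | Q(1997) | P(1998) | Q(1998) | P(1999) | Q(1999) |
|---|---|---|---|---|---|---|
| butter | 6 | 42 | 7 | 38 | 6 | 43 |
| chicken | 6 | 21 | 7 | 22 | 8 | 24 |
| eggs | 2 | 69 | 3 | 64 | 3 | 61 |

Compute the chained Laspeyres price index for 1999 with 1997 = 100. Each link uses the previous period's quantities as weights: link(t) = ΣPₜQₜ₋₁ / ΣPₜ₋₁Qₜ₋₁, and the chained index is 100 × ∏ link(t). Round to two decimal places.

Link 1997→1998:
ΣP(1998)Q(1997) = 7×42 + 7×21 + 3×69 = 294 + 147 + 207 = 648
ΣP(1997)Q(1997) = 6×42 + 6×21 + 2×69 = 252 + 126 + 138 = 516
link = 648/516 = 1.255814
Link 1998→1999:
ΣP(1999)Q(1998) = 6×38 + 8×22 + 3×64 = 228 + 176 + 192 = 596
ΣP(1998)Q(1998) = 7×38 + 7×22 + 3×64 = 266 + 154 + 192 = 612
link = 596/612 = 0.973856
Chained index = 100 × 1.255814 × 0.973856 = 122.2982

122.30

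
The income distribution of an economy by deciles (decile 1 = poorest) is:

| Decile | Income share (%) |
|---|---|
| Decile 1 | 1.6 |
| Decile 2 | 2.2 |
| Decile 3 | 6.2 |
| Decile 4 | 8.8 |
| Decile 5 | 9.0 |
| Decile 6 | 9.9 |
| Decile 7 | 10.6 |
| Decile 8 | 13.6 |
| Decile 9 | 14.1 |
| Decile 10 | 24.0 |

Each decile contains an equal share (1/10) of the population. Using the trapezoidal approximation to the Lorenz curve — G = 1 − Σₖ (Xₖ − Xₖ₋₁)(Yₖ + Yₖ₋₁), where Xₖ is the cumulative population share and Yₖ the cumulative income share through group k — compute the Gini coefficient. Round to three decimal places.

0.328

Cumulative income shares Yₖ: 0.0160, 0.0380, 0.1000, 0.1880, 0.2780, 0.3770, 0.4830, 0.6190, 0.7600, 1.0000
Σ (Xₖ−Xₖ₋₁)(Yₖ+Yₖ₋₁) = (1/10)(0.0160+0.0000) + (1/10)(0.0380+0.0160) + (1/10)(0.1000+0.0380) + (1/10)(0.1880+0.1000) + (1/10)(0.2780+0.1880) + (1/10)(0.3770+0.2780) + (1/10)(0.4830+0.3770) + (1/10)(0.6190+0.4830) + (1/10)(0.7600+0.6190) + (1/10)(1.0000+0.7600)
  = 0.0016 + 0.0054 + 0.0138 + 0.0288 + 0.0466 + 0.0655 + 0.0860 + 0.1102 + 0.1379 + 0.1760 = 0.6718
G = 1 − 0.6718 = 0.3282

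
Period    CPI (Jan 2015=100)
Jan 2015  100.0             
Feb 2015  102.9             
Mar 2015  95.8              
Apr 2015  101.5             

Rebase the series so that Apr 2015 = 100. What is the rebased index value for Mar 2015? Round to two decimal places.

94.38

Rebased(Mar 2015) = 95.8 / 101.5 × 100 = 94.3842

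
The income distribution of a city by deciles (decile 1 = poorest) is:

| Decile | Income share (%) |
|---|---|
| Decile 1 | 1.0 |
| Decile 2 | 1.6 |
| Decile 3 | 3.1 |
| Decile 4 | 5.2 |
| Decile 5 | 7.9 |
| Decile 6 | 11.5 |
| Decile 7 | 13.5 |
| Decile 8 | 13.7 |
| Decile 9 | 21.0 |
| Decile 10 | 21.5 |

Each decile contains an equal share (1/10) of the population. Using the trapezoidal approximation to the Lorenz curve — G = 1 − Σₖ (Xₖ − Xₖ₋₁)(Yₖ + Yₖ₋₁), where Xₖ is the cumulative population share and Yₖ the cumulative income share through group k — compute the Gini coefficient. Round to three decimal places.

0.402

Cumulative income shares Yₖ: 0.0100, 0.0260, 0.0570, 0.1090, 0.1880, 0.3030, 0.4380, 0.5750, 0.7850, 1.0000
Σ (Xₖ−Xₖ₋₁)(Yₖ+Yₖ₋₁) = (1/10)(0.0100+0.0000) + (1/10)(0.0260+0.0100) + (1/10)(0.0570+0.0260) + (1/10)(0.1090+0.0570) + (1/10)(0.1880+0.1090) + (1/10)(0.3030+0.1880) + (1/10)(0.4380+0.3030) + (1/10)(0.5750+0.4380) + (1/10)(0.7850+0.5750) + (1/10)(1.0000+0.7850)
  = 0.0010 + 0.0036 + 0.0083 + 0.0166 + 0.0297 + 0.0491 + 0.0741 + 0.1013 + 0.1360 + 0.1785 = 0.5982
G = 1 − 0.5982 = 0.4018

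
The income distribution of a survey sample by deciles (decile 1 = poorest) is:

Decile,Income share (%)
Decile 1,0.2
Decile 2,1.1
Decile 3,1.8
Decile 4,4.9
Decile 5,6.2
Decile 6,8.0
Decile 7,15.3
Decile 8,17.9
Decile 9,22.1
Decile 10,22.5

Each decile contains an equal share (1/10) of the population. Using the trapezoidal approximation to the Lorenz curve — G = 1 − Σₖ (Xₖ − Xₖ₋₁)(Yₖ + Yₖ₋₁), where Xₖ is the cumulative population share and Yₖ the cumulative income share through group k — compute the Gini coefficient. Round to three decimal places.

Cumulative income shares Yₖ: 0.0020, 0.0130, 0.0310, 0.0800, 0.1420, 0.2220, 0.3750, 0.5540, 0.7750, 1.0000
Σ (Xₖ−Xₖ₋₁)(Yₖ+Yₖ₋₁) = (1/10)(0.0020+0.0000) + (1/10)(0.0130+0.0020) + (1/10)(0.0310+0.0130) + (1/10)(0.0800+0.0310) + (1/10)(0.1420+0.0800) + (1/10)(0.2220+0.1420) + (1/10)(0.3750+0.2220) + (1/10)(0.5540+0.3750) + (1/10)(0.7750+0.5540) + (1/10)(1.0000+0.7750)
  = 0.0002 + 0.0015 + 0.0044 + 0.0111 + 0.0222 + 0.0364 + 0.0597 + 0.0929 + 0.1329 + 0.1775 = 0.5388
G = 1 − 0.5388 = 0.4612

0.461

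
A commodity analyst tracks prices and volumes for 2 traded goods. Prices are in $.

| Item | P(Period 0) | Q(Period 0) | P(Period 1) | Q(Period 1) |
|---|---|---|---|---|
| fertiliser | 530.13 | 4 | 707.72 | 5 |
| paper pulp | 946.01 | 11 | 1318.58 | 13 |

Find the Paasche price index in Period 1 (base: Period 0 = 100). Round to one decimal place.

138.3

Paasche price index uses current-period quantities as weights.
ΣP(Period 1)·Q(Period 1) = 707.72×5 + 1318.58×13 = 3538.6 + 17141.54 = 20680.14
ΣP(Period 0)·Q(Period 1) = 530.13×5 + 946.01×13 = 2650.65 + 12298.13 = 14948.78
Index = 20680.14 / 14948.78 × 100 = 138.3400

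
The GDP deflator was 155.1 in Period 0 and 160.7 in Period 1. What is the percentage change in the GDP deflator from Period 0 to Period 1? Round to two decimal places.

Change = (160.7 − 155.1) / 155.1 × 100
       = 5.6 / 155.1 × 100 = 3.6106%

3.61%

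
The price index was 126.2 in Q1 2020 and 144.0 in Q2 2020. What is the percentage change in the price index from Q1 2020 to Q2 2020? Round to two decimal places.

Change = (144.0 − 126.2) / 126.2 × 100
       = 17.8 / 126.2 × 100 = 14.1046%

14.10%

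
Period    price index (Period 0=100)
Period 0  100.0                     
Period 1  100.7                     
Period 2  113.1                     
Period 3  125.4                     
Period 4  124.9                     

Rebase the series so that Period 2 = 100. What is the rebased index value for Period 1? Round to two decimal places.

89.04

Rebased(Period 1) = 100.7 / 113.1 × 100 = 89.0363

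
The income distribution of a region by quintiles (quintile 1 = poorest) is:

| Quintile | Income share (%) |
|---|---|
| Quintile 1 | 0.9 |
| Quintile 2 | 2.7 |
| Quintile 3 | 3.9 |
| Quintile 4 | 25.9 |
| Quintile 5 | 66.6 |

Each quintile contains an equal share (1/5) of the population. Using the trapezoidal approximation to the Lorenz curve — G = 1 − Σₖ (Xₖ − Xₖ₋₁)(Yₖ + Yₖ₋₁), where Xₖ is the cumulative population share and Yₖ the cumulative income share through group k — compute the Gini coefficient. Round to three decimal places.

Cumulative income shares Yₖ: 0.0090, 0.0360, 0.0750, 0.3340, 1.0000
Σ (Xₖ−Xₖ₋₁)(Yₖ+Yₖ₋₁) = (1/5)(0.0090+0.0000) + (1/5)(0.0360+0.0090) + (1/5)(0.0750+0.0360) + (1/5)(0.3340+0.0750) + (1/5)(1.0000+0.3340)
  = 0.0018 + 0.0090 + 0.0222 + 0.0818 + 0.2668 = 0.3816
G = 1 − 0.3816 = 0.6184

0.618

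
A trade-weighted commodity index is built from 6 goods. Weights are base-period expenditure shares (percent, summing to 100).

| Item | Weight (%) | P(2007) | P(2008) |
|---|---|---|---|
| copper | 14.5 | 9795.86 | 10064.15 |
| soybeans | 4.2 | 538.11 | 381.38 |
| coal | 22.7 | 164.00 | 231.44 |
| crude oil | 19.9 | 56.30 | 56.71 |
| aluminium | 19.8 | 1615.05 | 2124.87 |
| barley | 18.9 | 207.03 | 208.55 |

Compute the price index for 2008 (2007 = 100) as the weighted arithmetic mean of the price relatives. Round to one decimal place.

115.0

copper: 14.5 × (10064.15/9795.86) = 14.5 × 1.027388 = 14.8971
soybeans: 4.2 × (381.38/538.11) = 4.2 × 0.708740 = 2.9767
coal: 22.7 × (231.44/164.00) = 22.7 × 1.411220 = 32.0347
crude oil: 19.9 × (56.71/56.30) = 19.9 × 1.007282 = 20.0449
aluminium: 19.8 × (2124.87/1615.05) = 19.8 × 1.315668 = 26.0502
barley: 18.9 × (208.55/207.03) = 18.9 × 1.007342 = 19.0388
Index = Σ wᵢ·(p₁ᵢ/p₀ᵢ) = 14.8971 + 2.9767 + 32.0347 + 20.0449 + 26.0502 + 19.0388 = 115.0424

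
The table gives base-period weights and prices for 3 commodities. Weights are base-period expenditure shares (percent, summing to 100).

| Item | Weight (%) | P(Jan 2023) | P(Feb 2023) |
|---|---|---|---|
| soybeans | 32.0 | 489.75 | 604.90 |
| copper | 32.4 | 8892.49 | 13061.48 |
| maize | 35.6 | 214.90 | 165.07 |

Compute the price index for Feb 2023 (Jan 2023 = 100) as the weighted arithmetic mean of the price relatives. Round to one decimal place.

soybeans: 32.0 × (604.90/489.75) = 32.0 × 1.235120 = 39.5238
copper: 32.4 × (13061.48/8892.49) = 32.4 × 1.468821 = 47.5898
maize: 35.6 × (165.07/214.90) = 35.6 × 0.768125 = 27.3452
Index = Σ wᵢ·(p₁ᵢ/p₀ᵢ) = 39.5238 + 47.5898 + 27.3452 = 114.4589

114.5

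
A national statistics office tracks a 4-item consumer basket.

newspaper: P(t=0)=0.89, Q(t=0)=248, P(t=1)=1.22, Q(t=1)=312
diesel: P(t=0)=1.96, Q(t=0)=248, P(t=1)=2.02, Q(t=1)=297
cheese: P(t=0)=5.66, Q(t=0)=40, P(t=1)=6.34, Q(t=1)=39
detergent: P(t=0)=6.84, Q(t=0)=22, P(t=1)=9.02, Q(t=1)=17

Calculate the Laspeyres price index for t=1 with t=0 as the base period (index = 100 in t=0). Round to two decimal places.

115.86

Laspeyres price index uses base-period quantities as weights.
ΣP(t=1)·Q(t=0) = 1.22×248 + 2.02×248 + 6.34×40 + 9.02×22 = 302.56 + 500.96 + 253.6 + 198.44 = 1255.56
ΣP(t=0)·Q(t=0) = 0.89×248 + 1.96×248 + 5.66×40 + 6.84×22 = 220.72 + 486.08 + 226.4 + 150.48 = 1083.68
Index = 1255.56 / 1083.68 × 100 = 115.8608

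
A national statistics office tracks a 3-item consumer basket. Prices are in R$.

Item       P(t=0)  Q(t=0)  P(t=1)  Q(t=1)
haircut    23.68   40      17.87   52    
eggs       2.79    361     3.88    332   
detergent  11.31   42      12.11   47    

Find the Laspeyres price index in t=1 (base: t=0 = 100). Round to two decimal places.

Laspeyres price index uses base-period quantities as weights.
ΣP(t=1)·Q(t=0) = 17.87×40 + 3.88×361 + 12.11×42 = 714.8 + 1400.68 + 508.62 = 2624.1
ΣP(t=0)·Q(t=0) = 23.68×40 + 2.79×361 + 11.31×42 = 947.2 + 1007.19 + 475.02 = 2429.41
Index = 2624.1 / 2429.41 × 100 = 108.0139

108.01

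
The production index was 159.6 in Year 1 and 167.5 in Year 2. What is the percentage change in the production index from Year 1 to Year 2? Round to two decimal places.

Change = (167.5 − 159.6) / 159.6 × 100
       = 7.9 / 159.6 × 100 = 4.9499%

4.95%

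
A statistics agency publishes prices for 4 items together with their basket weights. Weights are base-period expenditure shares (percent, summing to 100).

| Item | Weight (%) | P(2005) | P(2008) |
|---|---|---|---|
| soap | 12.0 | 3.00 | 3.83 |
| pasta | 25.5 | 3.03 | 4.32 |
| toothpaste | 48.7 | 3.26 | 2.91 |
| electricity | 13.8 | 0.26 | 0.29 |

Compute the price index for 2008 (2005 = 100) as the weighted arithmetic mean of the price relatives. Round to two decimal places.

soap: 12.0 × (3.83/3.00) = 12.0 × 1.276667 = 15.3200
pasta: 25.5 × (4.32/3.03) = 25.5 × 1.425743 = 36.3564
toothpaste: 48.7 × (2.91/3.26) = 48.7 × 0.892638 = 43.4715
electricity: 13.8 × (0.29/0.26) = 13.8 × 1.115385 = 15.3923
Index = Σ wᵢ·(p₁ᵢ/p₀ᵢ) = 15.3200 + 36.3564 + 43.4715 + 15.3923 = 110.5402

110.54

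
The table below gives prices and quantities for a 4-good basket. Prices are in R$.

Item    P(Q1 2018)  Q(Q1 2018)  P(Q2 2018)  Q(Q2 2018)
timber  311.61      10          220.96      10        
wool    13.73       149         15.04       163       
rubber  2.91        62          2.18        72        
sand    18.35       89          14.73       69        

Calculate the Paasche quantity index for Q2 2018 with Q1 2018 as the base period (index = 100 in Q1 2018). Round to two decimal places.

Paasche quantity index uses current-period prices as weights.
ΣP(Q2 2018)·Q(Q2 2018) = 220.96×10 + 15.04×163 + 2.18×72 + 14.73×69 = 2209.6 + 2451.52 + 156.96 + 1016.37 = 5834.45
ΣP(Q2 2018)·Q(Q1 2018) = 220.96×10 + 15.04×149 + 2.18×62 + 14.73×89 = 2209.6 + 2240.96 + 135.16 + 1310.97 = 5896.69
Index = 5834.45 / 5896.69 × 100 = 98.9445

98.94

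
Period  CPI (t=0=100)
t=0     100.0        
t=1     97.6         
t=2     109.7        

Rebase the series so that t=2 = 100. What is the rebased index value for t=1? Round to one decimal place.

89.0

Rebased(t=1) = 97.6 / 109.7 × 100 = 88.9699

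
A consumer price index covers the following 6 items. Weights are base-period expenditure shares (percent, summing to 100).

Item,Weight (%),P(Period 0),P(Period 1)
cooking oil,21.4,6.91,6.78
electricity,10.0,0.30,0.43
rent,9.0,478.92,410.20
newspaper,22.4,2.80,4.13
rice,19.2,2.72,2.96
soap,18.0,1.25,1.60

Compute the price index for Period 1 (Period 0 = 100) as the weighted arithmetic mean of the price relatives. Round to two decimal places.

cooking oil: 21.4 × (6.78/6.91) = 21.4 × 0.981187 = 20.9974
electricity: 10.0 × (0.43/0.30) = 10.0 × 1.433333 = 14.3333
rent: 9.0 × (410.20/478.92) = 9.0 × 0.856510 = 7.7086
newspaper: 22.4 × (4.13/2.80) = 22.4 × 1.475000 = 33.0400
rice: 19.2 × (2.96/2.72) = 19.2 × 1.088235 = 20.8941
soap: 18.0 × (1.60/1.25) = 18.0 × 1.280000 = 23.0400
Index = Σ wᵢ·(p₁ᵢ/p₀ᵢ) = 20.9974 + 14.3333 + 7.7086 + 33.0400 + 20.8941 + 23.0400 = 120.0134

120.01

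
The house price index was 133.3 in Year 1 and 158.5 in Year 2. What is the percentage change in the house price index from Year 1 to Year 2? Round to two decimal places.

Change = (158.5 − 133.3) / 133.3 × 100
       = 25.2 / 133.3 × 100 = 18.9047%

18.90%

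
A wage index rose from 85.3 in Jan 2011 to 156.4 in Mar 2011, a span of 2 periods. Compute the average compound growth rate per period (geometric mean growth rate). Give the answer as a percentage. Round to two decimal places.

Growth factor = (156.4/85.3)^(1/2) = (1.833529)^(1/2) = 1.354079
Growth rate = 1.354079 − 1 = 0.354079 = 35.4079%

35.41%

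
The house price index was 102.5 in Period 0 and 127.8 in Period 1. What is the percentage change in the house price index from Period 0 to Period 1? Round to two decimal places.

Change = (127.8 − 102.5) / 102.5 × 100
       = 25.3 / 102.5 × 100 = 24.6829%

24.68%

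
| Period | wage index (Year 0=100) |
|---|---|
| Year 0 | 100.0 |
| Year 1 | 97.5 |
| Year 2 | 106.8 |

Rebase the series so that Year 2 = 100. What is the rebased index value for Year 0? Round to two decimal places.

93.63

Rebased(Year 0) = 100.0 / 106.8 × 100 = 93.6330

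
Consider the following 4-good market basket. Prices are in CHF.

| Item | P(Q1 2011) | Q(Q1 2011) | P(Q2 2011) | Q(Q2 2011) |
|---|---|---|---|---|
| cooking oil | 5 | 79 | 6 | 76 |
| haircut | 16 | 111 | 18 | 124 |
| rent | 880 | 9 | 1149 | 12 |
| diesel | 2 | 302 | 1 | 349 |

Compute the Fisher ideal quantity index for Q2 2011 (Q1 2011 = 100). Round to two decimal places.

127.83

Laspeyres component (base-period weights):
ΣP(Q1 2011)Q(Q2 2011) = 5×76 + 16×124 + 880×12 + 2×349 = 380 + 1984 + 10560 + 698 = 13622
ΣP(Q1 2011)Q(Q1 2011) = 5×79 + 16×111 + 880×9 + 2×302 = 395 + 1776 + 7920 + 604 = 10695
L = 13622 / 10695 × 100 = 127.3679
Paasche component (current-period weights):
ΣP(Q2 2011)Q(Q2 2011) = 6×76 + 18×124 + 1149×12 + 1×349 = 456 + 2232 + 13788 + 349 = 16825
ΣP(Q2 2011)Q(Q1 2011) = 6×79 + 18×111 + 1149×9 + 1×302 = 474 + 1998 + 10341 + 302 = 13115
P = 16825 / 13115 × 100 = 128.2882
Fisher = √(L × P) = √(127.3679 × 128.2882) = 127.8272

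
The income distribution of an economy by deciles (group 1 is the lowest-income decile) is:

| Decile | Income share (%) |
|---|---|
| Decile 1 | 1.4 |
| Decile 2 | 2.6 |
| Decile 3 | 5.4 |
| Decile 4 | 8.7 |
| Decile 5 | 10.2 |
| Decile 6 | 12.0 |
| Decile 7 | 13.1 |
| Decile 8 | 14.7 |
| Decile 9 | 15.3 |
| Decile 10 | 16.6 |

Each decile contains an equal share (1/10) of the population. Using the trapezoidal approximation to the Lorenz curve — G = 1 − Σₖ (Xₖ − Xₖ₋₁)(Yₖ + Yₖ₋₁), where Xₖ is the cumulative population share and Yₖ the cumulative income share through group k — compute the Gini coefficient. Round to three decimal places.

0.287

Cumulative income shares Yₖ: 0.0140, 0.0400, 0.0940, 0.1810, 0.2830, 0.4030, 0.5340, 0.6810, 0.8340, 1.0000
Σ (Xₖ−Xₖ₋₁)(Yₖ+Yₖ₋₁) = (1/10)(0.0140+0.0000) + (1/10)(0.0400+0.0140) + (1/10)(0.0940+0.0400) + (1/10)(0.1810+0.0940) + (1/10)(0.2830+0.1810) + (1/10)(0.4030+0.2830) + (1/10)(0.5340+0.4030) + (1/10)(0.6810+0.5340) + (1/10)(0.8340+0.6810) + (1/10)(1.0000+0.8340)
  = 0.0014 + 0.0054 + 0.0134 + 0.0275 + 0.0464 + 0.0686 + 0.0937 + 0.1215 + 0.1515 + 0.1834 = 0.7128
G = 1 − 0.7128 = 0.2872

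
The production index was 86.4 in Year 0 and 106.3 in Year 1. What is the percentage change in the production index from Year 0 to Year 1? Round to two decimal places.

Change = (106.3 − 86.4) / 86.4 × 100
       = 19.9 / 86.4 × 100 = 23.0324%

23.03%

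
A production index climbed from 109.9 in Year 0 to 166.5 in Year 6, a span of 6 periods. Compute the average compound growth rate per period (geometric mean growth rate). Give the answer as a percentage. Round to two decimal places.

7.17%

Growth factor = (166.5/109.9)^(1/6) = (1.515014)^(1/6) = 1.071691
Growth rate = 1.071691 − 1 = 0.071691 = 7.1691%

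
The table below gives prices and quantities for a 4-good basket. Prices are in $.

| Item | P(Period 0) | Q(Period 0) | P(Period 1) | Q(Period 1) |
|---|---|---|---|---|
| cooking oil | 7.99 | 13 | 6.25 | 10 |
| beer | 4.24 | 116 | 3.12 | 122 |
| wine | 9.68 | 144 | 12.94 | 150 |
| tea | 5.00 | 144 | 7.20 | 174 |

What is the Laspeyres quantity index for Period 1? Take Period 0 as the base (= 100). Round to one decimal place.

107.7

Laspeyres quantity index uses base-period prices as weights.
ΣP(Period 0)·Q(Period 1) = 7.99×10 + 4.24×122 + 9.68×150 + 5.00×174 = 79.9 + 517.28 + 1452 + 870 = 2919.18
ΣP(Period 0)·Q(Period 0) = 7.99×13 + 4.24×116 + 9.68×144 + 5.00×144 = 103.87 + 491.84 + 1393.92 + 720 = 2709.63
Index = 2919.18 / 2709.63 × 100 = 107.7335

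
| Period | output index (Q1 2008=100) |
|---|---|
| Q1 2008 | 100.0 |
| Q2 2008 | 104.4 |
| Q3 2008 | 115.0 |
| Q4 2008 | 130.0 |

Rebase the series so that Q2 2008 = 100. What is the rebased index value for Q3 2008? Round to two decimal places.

110.15

Rebased(Q3 2008) = 115.0 / 104.4 × 100 = 110.1533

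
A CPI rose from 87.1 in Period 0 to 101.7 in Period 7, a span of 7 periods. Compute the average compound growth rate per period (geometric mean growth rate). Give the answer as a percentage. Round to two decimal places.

Growth factor = (101.7/87.1)^(1/7) = (1.167623)^(1/7) = 1.022386
Growth rate = 1.022386 − 1 = 0.022386 = 2.2386%

2.24%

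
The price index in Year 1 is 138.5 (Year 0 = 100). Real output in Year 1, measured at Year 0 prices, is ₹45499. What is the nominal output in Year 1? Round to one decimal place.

63016.1

Nominal = Real × (Index/100) = 45499 × (138.5/100)
        = 45499 × 1.385 = 63016.1150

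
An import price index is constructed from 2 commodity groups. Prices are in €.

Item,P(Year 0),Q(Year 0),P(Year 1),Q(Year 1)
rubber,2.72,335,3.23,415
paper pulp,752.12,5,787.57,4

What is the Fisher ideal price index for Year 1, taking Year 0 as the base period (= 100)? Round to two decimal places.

Laspeyres component (base-period weights):
ΣP(Year 1)Q(Year 0) = 3.23×335 + 787.57×5 = 1082.05 + 3937.85 = 5019.9
ΣP(Year 0)Q(Year 0) = 2.72×335 + 752.12×5 = 911.2 + 3760.6 = 4671.8
L = 5019.9 / 4671.8 × 100 = 107.4511
Paasche component (current-period weights):
ΣP(Year 1)Q(Year 1) = 3.23×415 + 787.57×4 = 1340.45 + 3150.28 = 4490.73
ΣP(Year 0)Q(Year 1) = 2.72×415 + 752.12×4 = 1128.8 + 3008.48 = 4137.28
P = 4490.73 / 4137.28 × 100 = 108.5431
Fisher = √(L × P) = √(107.4511 × 108.5431) = 107.9957

108.00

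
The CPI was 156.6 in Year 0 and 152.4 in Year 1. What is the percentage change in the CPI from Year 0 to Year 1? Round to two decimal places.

-2.68%

Change = (152.4 − 156.6) / 156.6 × 100
       = -4.2 / 156.6 × 100 = -2.6820%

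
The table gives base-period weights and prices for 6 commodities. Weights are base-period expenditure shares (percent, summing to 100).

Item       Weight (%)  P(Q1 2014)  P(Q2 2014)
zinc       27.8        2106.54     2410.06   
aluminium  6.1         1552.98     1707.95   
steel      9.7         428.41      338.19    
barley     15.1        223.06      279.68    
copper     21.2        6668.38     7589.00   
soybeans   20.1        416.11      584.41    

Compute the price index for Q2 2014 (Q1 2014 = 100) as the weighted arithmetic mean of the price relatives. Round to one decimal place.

zinc: 27.8 × (2410.06/2106.54) = 27.8 × 1.144085 = 31.8056
aluminium: 6.1 × (1707.95/1552.98) = 6.1 × 1.099789 = 6.7087
steel: 9.7 × (338.19/428.41) = 9.7 × 0.789407 = 7.6573
barley: 15.1 × (279.68/223.06) = 15.1 × 1.253833 = 18.9329
copper: 21.2 × (7589.00/6668.38) = 21.2 × 1.138058 = 24.1268
soybeans: 20.1 × (584.41/416.11) = 20.1 × 1.404460 = 28.2297
Index = Σ wᵢ·(p₁ᵢ/p₀ᵢ) = 31.8056 + 6.7087 + 7.6573 + 18.9329 + 24.1268 + 28.2297 = 117.4609

117.5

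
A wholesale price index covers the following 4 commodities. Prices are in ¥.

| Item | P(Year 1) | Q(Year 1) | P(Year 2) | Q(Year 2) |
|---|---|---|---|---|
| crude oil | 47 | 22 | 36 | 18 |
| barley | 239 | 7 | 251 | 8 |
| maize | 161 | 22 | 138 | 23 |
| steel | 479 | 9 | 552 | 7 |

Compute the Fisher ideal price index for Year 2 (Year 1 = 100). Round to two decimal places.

99.35

Laspeyres component (base-period weights):
ΣP(Year 2)Q(Year 1) = 36×22 + 251×7 + 138×22 + 552×9 = 792 + 1757 + 3036 + 4968 = 10553
ΣP(Year 1)Q(Year 1) = 47×22 + 239×7 + 161×22 + 479×9 = 1034 + 1673 + 3542 + 4311 = 10560
L = 10553 / 10560 × 100 = 99.9337
Paasche component (current-period weights):
ΣP(Year 2)Q(Year 2) = 36×18 + 251×8 + 138×23 + 552×7 = 648 + 2008 + 3174 + 3864 = 9694
ΣP(Year 1)Q(Year 2) = 47×18 + 239×8 + 161×23 + 479×7 = 846 + 1912 + 3703 + 3353 = 9814
P = 9694 / 9814 × 100 = 98.7773
Fisher = √(L × P) = √(99.9337 × 98.7773) = 99.3538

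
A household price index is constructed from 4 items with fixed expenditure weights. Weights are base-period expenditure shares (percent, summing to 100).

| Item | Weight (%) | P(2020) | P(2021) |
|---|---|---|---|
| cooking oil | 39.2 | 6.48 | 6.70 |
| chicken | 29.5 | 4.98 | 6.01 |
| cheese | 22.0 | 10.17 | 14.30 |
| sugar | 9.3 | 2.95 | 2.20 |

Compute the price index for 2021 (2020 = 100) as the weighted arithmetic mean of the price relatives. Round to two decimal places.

114.00

cooking oil: 39.2 × (6.70/6.48) = 39.2 × 1.033951 = 40.5309
chicken: 29.5 × (6.01/4.98) = 29.5 × 1.206827 = 35.6014
cheese: 22.0 × (14.30/10.17) = 22.0 × 1.406096 = 30.9341
sugar: 9.3 × (2.20/2.95) = 9.3 × 0.745763 = 6.9356
Index = Σ wᵢ·(p₁ᵢ/p₀ᵢ) = 40.5309 + 35.6014 + 30.9341 + 6.9356 = 114.0020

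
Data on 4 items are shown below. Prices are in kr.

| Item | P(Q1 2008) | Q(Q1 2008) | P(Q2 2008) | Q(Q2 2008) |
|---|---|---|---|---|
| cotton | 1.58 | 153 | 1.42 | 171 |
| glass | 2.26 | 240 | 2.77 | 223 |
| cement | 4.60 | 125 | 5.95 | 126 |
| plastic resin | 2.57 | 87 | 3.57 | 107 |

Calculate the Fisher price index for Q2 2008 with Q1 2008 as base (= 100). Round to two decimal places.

Laspeyres component (base-period weights):
ΣP(Q2 2008)Q(Q1 2008) = 1.42×153 + 2.77×240 + 5.95×125 + 3.57×87 = 217.26 + 664.8 + 743.75 + 310.59 = 1936.4
ΣP(Q1 2008)Q(Q1 2008) = 1.58×153 + 2.26×240 + 4.60×125 + 2.57×87 = 241.74 + 542.4 + 575 + 223.59 = 1582.73
L = 1936.4 / 1582.73 × 100 = 122.3456
Paasche component (current-period weights):
ΣP(Q2 2008)Q(Q2 2008) = 1.42×171 + 2.77×223 + 5.95×126 + 3.57×107 = 242.82 + 617.71 + 749.7 + 381.99 = 1992.22
ΣP(Q1 2008)Q(Q2 2008) = 1.58×171 + 2.26×223 + 4.60×126 + 2.57×107 = 270.18 + 503.98 + 579.6 + 274.99 = 1628.75
P = 1992.22 / 1628.75 × 100 = 122.3159
Fisher = √(L × P) = √(122.3456 × 122.3159) = 122.3307

122.33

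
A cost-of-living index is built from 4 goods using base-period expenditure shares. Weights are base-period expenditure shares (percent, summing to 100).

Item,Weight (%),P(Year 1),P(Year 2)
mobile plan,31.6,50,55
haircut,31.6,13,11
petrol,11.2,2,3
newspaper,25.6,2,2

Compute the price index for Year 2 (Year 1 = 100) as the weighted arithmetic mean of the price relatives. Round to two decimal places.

103.90

mobile plan: 31.6 × (55/50) = 31.6 × 1.100000 = 34.7600
haircut: 31.6 × (11/13) = 31.6 × 0.846154 = 26.7385
petrol: 11.2 × (3/2) = 11.2 × 1.500000 = 16.8000
newspaper: 25.6 × (2/2) = 25.6 × 1.000000 = 25.6000
Index = Σ wᵢ·(p₁ᵢ/p₀ᵢ) = 34.7600 + 26.7385 + 16.8000 + 25.6000 = 103.8985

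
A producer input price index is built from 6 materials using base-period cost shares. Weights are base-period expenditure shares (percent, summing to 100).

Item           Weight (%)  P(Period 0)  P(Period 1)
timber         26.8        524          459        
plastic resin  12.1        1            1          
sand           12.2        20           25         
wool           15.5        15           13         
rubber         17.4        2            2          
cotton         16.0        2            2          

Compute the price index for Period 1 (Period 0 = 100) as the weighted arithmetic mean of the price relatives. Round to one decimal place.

timber: 26.8 × (459/524) = 26.8 × 0.875954 = 23.4756
plastic resin: 12.1 × (1/1) = 12.1 × 1.000000 = 12.1000
sand: 12.2 × (25/20) = 12.2 × 1.250000 = 15.2500
wool: 15.5 × (13/15) = 15.5 × 0.866667 = 13.4333
rubber: 17.4 × (2/2) = 17.4 × 1.000000 = 17.4000
cotton: 16.0 × (2/2) = 16.0 × 1.000000 = 16.0000
Index = Σ wᵢ·(p₁ᵢ/p₀ᵢ) = 23.4756 + 12.1000 + 15.2500 + 13.4333 + 17.4000 + 16.0000 = 97.6589

97.7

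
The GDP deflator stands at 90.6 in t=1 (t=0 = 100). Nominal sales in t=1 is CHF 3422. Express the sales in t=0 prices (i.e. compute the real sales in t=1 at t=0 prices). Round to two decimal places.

3777.04

Real = Nominal ÷ (Index/100) = 3422 ÷ (90.6/100)
     = 3422 ÷ 0.906 = 3777.0419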